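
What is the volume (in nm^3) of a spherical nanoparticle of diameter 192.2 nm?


Radius r = 192.2/2 = 96.1 nm
Volume V = (4/3) * pi * r^3
V = (4/3) * pi * (96.1)^3
V = 3717566.73 nm^3

3717566.73


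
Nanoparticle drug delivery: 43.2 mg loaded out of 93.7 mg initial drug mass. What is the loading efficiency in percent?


Drug loading efficiency = (drug loaded / drug initial) * 100
DLE = 43.2 / 93.7 * 100
DLE = 0.461 * 100
DLE = 46.1%

46.1


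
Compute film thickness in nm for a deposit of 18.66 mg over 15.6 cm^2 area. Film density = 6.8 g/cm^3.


Convert: m = 18.66 mg = 1.8660e-05 kg, A = 15.6 cm^2 = 1.5600e-03 m^2, rho = 6.8 g/cm^3 = 6800 kg/m^3
t = m / (A * rho)
t = 1.8660e-05 / (1.5600e-03 * 6800)
t = 1.7590e-06 m = 1759.0 nm

1759.0


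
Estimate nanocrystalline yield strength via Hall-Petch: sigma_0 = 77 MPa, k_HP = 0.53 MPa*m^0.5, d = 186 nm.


d = 186 nm = 1.86e-07 m
sqrt(d) = 0.0004312772
Hall-Petch contribution = k / sqrt(d) = 0.53 / 0.0004312772 = 1228.9 MPa
sigma = sigma_0 + k/sqrt(d) = 77 + 1228.9 = 1305.9 MPa

1305.9


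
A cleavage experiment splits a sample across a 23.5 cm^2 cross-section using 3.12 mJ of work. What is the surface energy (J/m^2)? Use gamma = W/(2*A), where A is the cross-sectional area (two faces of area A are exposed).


Convert: A = 23.5 cm^2 = 0.00235 m^2, W = 3.12 mJ = 0.00312 J
Cleaving exposes two faces of area A, so total new surface = 2*A and gamma = W / (2*A)
gamma = 0.00312 / (2 * 0.00235)
gamma = 0.664 J/m^2

0.664


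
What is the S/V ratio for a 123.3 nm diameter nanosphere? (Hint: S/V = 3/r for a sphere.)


Radius r = 123.3/2 = 61.65 nm
S/V = 3 / r = 3 / 61.65
S/V = 0.0487 nm^-1

0.0487


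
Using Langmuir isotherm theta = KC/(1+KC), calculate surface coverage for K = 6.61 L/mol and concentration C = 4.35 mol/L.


Langmuir isotherm: theta = K*C / (1 + K*C)
K*C = 6.61 * 4.35 = 28.7535
theta = 28.7535 / (1 + 28.7535) = 28.7535 / 29.7535
theta = 0.9664

0.9664


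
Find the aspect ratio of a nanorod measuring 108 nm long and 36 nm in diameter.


Aspect ratio AR = length / diameter
AR = 108 / 36
AR = 3.0

3.0


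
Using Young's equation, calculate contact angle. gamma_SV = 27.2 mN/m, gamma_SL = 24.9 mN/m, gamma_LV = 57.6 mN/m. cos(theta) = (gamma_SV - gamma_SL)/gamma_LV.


cos(theta) = (gamma_SV - gamma_SL) / gamma_LV
cos(theta) = (27.2 - 24.9) / 57.6
cos(theta) = 0.039931
theta = arccos(0.039931) = 87.71 degrees

87.71


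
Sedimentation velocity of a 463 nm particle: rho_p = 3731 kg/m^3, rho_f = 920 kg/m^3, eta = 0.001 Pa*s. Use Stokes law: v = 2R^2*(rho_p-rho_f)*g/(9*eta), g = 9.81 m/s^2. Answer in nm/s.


Radius R = 463/2 nm = 2.315e-07 m
Density difference = 3731 - 920 = 2811 kg/m^3
v = 2 * R^2 * (rho_p - rho_f) * g / (9 * eta)
v = 2 * (2.315e-07)^2 * 2811 * 9.81 / (9 * 0.001)
v = 3.28412e-07 m/s = 328.4122 nm/s

328.4122


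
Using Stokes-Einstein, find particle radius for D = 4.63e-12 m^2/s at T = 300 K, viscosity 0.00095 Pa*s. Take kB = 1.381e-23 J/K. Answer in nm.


Stokes-Einstein: R = kB*T / (6*pi*eta*D)
R = 1.381e-23 * 300 / (6 * pi * 0.00095 * 4.63e-12)
R = 4.997e-08 m = 49.97 nm

49.97


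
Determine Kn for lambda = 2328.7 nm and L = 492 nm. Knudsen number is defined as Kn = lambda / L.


Knudsen number Kn = lambda / L
Kn = 2328.7 / 492
Kn = 4.7331

4.7331


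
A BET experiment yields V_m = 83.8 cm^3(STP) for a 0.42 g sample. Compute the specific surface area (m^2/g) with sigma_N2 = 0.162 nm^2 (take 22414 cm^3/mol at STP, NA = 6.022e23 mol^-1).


Number of moles in monolayer = V_m / 22414 = 83.8 / 22414 = 0.00373873
Number of molecules = moles * NA = 0.00373873 * 6.022e23
SA = molecules * sigma / mass
SA = (83.8 / 22414) * 6.022e23 * 0.162e-18 / 0.42
SA = 868.4 m^2/g

868.4


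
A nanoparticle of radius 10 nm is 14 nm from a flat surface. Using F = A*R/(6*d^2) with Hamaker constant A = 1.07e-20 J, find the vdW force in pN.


Convert to SI: R = 10 nm = 1e-08 m, d = 14 nm = 1.4e-08 m
F = A * R / (6 * d^2)
F = 1.07e-20 * 1e-08 / (6 * (1.4e-08)^2)
F = 9.09864e-14 N = 0.091 pN

0.091


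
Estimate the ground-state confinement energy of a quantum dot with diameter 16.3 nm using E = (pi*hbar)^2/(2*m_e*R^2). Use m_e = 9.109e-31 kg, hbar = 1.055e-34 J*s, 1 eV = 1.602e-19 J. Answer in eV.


Radius R = 16.3/2 = 8.15 nm = 8.15e-09 m
E = (pi * 1.055e-34)^2 / (2 * 9.109e-31 * (8.15e-09)^2)
E(J) = 9.07797e-22
E = E(J) / 1.602e-19 = 0.0057 eV

0.0057


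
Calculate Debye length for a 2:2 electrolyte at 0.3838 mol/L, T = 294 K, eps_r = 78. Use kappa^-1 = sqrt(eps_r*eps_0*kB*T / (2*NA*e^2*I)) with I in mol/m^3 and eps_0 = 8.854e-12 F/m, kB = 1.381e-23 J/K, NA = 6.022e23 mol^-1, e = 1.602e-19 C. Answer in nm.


Ionic strength I = 0.3838 * 2^2 * 1000 = 1535.2 mol/m^3
kappa^-1 = sqrt(78 * 8.854e-12 * 1.381e-23 * 294 / (2 * 6.022e23 * (1.602e-19)^2 * 1535.2))
kappa^-1 = 0.243 nm

0.243


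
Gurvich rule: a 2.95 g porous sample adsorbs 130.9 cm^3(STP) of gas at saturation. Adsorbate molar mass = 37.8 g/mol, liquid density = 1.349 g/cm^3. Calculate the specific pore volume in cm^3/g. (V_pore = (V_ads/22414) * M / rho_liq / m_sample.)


Moles adsorbed n = V_ads / 22414 = 130.9 / 22414 = 5.840100e-03 mol
Liquid volume V_liq = n * M / rho_liq = 5.840100e-03 * 37.8 / 1.349 = 0.16364 cm^3
Specific pore volume V_pore = V_liq / m_sample = 0.16364 / 2.95
V_pore = 0.0555 cm^3/g

0.0555


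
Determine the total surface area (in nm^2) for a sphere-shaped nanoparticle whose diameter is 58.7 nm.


Radius r = 58.7/2 = 29.35 nm
Surface area SA = 4 * pi * r^2
SA = 4 * pi * (29.35)^2
SA = 10824.95 nm^2

10824.95


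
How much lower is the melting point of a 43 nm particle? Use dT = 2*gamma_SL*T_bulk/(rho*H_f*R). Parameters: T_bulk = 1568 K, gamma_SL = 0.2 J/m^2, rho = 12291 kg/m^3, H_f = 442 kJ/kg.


Radius R = 43/2 = 21.5 nm = 2.15e-08 m
Convert H_f = 442 kJ/kg = 442000 J/kg
dT = 2 * gamma_SL * T_bulk / (rho * H_f * R)
dT = 2 * 0.2 * 1568 / (12291 * 442000 * 2.15e-08)
dT = 5.4 K

5.4


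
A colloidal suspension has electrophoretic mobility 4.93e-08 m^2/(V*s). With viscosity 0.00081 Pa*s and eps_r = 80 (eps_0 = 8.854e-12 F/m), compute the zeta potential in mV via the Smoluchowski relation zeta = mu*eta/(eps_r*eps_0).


Smoluchowski equation: zeta = mu * eta / (eps_r * eps_0)
zeta = 4.93e-08 * 0.00081 / (80 * 8.854e-12)
zeta = 0.056377 V = 56.38 mV

56.38


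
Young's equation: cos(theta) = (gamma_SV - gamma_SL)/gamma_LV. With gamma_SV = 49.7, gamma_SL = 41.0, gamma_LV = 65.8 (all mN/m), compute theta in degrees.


cos(theta) = (gamma_SV - gamma_SL) / gamma_LV
cos(theta) = (49.7 - 41.0) / 65.8
cos(theta) = 0.132219
theta = arccos(0.132219) = 82.4 degrees

82.4


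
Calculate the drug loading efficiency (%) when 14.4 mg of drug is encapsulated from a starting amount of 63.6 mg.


Drug loading efficiency = (drug loaded / drug initial) * 100
DLE = 14.4 / 63.6 * 100
DLE = 0.2264 * 100
DLE = 22.64%

22.64


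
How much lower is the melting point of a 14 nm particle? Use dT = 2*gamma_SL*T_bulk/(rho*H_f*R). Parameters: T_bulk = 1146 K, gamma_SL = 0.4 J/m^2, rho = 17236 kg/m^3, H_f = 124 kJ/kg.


Radius R = 14/2 = 7 nm = 7e-09 m
Convert H_f = 124 kJ/kg = 124000 J/kg
dT = 2 * gamma_SL * T_bulk / (rho * H_f * R)
dT = 2 * 0.4 * 1146 / (17236 * 124000 * 7e-09)
dT = 61.3 K

61.3


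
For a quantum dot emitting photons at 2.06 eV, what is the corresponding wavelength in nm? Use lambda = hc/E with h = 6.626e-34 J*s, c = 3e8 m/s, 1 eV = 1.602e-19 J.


Convert energy: E = 2.06 eV = 2.06 * 1.602e-19 = 3.30012e-19 J
lambda = h*c / E = 6.626e-34 * 3e8 / 3.30012e-19
lambda = 6.02342e-07 m = 602.3 nm

602.3


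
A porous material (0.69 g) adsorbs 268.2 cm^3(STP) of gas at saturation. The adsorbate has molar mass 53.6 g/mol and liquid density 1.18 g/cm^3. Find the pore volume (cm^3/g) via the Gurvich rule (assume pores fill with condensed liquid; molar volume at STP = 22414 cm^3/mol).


Moles adsorbed n = V_ads / 22414 = 268.2 / 22414 = 1.196574e-02 mol
Liquid volume V_liq = n * M / rho_liq = 1.196574e-02 * 53.6 / 1.18 = 0.54353 cm^3
Specific pore volume V_pore = V_liq / m_sample = 0.54353 / 0.69
V_pore = 0.7877 cm^3/g

0.7877


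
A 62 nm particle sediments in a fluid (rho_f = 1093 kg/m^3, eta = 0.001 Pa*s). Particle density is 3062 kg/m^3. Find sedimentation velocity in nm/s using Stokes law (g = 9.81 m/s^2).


Radius R = 62/2 nm = 3.1e-08 m
Density difference = 3062 - 1093 = 1969 kg/m^3
v = 2 * R^2 * (rho_p - rho_f) * g / (9 * eta)
v = 2 * (3.1e-08)^2 * 1969 * 9.81 / (9 * 0.001)
v = 4.12502e-09 m/s = 4.125 nm/s

4.125


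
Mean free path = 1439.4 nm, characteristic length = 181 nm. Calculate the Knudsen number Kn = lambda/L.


Knudsen number Kn = lambda / L
Kn = 1439.4 / 181
Kn = 7.9525

7.9525


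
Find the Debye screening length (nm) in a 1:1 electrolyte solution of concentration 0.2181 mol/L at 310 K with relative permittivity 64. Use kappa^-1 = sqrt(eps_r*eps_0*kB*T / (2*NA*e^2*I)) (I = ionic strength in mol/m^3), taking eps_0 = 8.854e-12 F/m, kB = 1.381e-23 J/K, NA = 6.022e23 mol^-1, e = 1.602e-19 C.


Ionic strength I = 0.2181 * 1^2 * 1000 = 218.1 mol/m^3
kappa^-1 = sqrt(64 * 8.854e-12 * 1.381e-23 * 310 / (2 * 6.022e23 * (1.602e-19)^2 * 218.1))
kappa^-1 = 0.6 nm

0.6


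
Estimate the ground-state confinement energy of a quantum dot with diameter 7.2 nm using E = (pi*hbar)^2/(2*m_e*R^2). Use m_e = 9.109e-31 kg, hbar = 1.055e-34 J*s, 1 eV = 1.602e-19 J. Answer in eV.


Radius R = 7.2/2 = 3.6 nm = 3.6e-09 m
E = (pi * 1.055e-34)^2 / (2 * 9.109e-31 * (3.6e-09)^2)
E(J) = 4.65263e-21
E = E(J) / 1.602e-19 = 0.029 eV

0.029


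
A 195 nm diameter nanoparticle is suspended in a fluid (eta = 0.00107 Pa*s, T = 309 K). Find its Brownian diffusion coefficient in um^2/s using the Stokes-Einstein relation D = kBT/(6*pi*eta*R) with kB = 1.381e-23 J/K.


Radius R = 195/2 = 97.5 nm = 9.75e-08 m
D = kB*T / (6*pi*eta*R)
D = 1.381e-23 * 309 / (6 * pi * 0.00107 * 9.75e-08)
D = 2.17001e-12 m^2/s = 2.17 um^2/s

2.17


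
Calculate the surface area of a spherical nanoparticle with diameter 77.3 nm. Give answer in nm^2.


Radius r = 77.3/2 = 38.65 nm
Surface area SA = 4 * pi * r^2
SA = 4 * pi * (38.65)^2
SA = 18771.93 nm^2

18771.93


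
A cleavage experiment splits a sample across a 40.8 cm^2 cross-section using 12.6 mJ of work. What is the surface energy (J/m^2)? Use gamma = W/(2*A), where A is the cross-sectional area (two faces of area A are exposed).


Convert: A = 40.8 cm^2 = 0.00408 m^2, W = 12.6 mJ = 0.0126 J
Cleaving exposes two faces of area A, so total new surface = 2*A and gamma = W / (2*A)
gamma = 0.0126 / (2 * 0.00408)
gamma = 1.544 J/m^2

1.544


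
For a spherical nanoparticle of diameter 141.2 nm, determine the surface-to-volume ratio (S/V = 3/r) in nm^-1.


Radius r = 141.2/2 = 70.6 nm
S/V = 3 / r = 3 / 70.6
S/V = 0.0425 nm^-1

0.0425


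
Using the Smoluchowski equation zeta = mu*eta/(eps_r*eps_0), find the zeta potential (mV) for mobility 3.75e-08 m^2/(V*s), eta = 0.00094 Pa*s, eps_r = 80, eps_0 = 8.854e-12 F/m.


Smoluchowski equation: zeta = mu * eta / (eps_r * eps_0)
zeta = 3.75e-08 * 0.00094 / (80 * 8.854e-12)
zeta = 0.049766 V = 49.77 mV

49.77


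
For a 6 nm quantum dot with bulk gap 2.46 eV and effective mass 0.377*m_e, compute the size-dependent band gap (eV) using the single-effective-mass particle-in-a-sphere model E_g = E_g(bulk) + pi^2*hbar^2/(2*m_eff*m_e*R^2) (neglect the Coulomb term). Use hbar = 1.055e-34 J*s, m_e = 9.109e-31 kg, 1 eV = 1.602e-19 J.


Radius R = 6/2 nm = 3e-09 m
Confinement energy dE = pi^2 * hbar^2 / (2 * m_eff * m_e * R^2)
dE = pi^2 * (1.055e-34)^2 / (2 * 0.377 * 9.109e-31 * (3e-09)^2) J, divided by 1.602e-19 J/eV
dE = 0.1109 eV
Total band gap = E_g(bulk) + dE = 2.46 + 0.1109 = 2.5709 eV

2.5709


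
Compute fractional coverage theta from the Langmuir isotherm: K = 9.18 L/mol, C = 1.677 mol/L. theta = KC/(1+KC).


Langmuir isotherm: theta = K*C / (1 + K*C)
K*C = 9.18 * 1.677 = 15.39486
theta = 15.39486 / (1 + 15.39486) = 15.39486 / 16.39486
theta = 0.939

0.939


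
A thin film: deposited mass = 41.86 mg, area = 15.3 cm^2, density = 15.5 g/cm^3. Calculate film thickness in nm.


Convert: m = 41.86 mg = 4.1860e-05 kg, A = 15.3 cm^2 = 1.5300e-03 m^2, rho = 15.5 g/cm^3 = 15500 kg/m^3
t = m / (A * rho)
t = 4.1860e-05 / (1.5300e-03 * 15500)
t = 1.7651e-06 m = 1765.1 nm

1765.1


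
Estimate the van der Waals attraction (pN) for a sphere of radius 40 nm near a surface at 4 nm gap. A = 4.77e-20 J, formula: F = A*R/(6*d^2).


Convert to SI: R = 40 nm = 4e-08 m, d = 4 nm = 4e-09 m
F = A * R / (6 * d^2)
F = 4.77e-20 * 4e-08 / (6 * (4e-09)^2)
F = 1.9875e-11 N = 19.875 pN

19.875


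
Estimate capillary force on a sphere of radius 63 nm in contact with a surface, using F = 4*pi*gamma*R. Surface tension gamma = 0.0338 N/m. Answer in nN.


Convert radius: R = 63 nm = 6.3e-08 m
F = 4 * pi * gamma * R
F = 4 * pi * 0.0338 * 6.3e-08
F = 2.67588e-08 N = 26.7588 nN

26.7588


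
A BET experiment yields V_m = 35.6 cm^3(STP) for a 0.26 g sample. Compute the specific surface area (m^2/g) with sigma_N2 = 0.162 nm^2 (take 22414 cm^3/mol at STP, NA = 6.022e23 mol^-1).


Number of moles in monolayer = V_m / 22414 = 35.6 / 22414 = 0.00158829
Number of molecules = moles * NA = 0.00158829 * 6.022e23
SA = molecules * sigma / mass
SA = (35.6 / 22414) * 6.022e23 * 0.162e-18 / 0.26
SA = 596.0 m^2/g

596.0


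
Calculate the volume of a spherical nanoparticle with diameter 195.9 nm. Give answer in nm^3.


Radius r = 195.9/2 = 97.95 nm
Volume V = (4/3) * pi * r^3
V = (4/3) * pi * (97.95)^3
V = 3936424.54 nm^3

3936424.54


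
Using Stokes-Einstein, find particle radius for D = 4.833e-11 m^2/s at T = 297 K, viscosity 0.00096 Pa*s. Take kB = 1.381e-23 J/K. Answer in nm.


Stokes-Einstein: R = kB*T / (6*pi*eta*D)
R = 1.381e-23 * 297 / (6 * pi * 0.00096 * 4.833e-11)
R = 4.68987e-09 m = 4.69 nm

4.69


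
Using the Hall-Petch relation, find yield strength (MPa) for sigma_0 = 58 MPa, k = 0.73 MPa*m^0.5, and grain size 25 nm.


d = 25 nm = 2.5e-08 m
sqrt(d) = 0.0001581139
Hall-Petch contribution = k / sqrt(d) = 0.73 / 0.0001581139 = 4616.9 MPa
sigma = sigma_0 + k/sqrt(d) = 58 + 4616.9 = 4674.9 MPa

4674.9


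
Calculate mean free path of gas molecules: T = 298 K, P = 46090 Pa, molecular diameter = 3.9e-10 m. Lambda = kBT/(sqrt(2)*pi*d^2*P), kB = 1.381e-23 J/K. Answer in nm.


Mean free path: lambda = kB*T / (sqrt(2) * pi * d^2 * P)
lambda = 1.381e-23 * 298 / (sqrt(2) * pi * (3.9e-10)^2 * 46090)
lambda = 1.32132e-07 m
lambda = 132.13 nm

132.13


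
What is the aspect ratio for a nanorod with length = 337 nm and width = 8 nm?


Aspect ratio AR = length / diameter
AR = 337 / 8
AR = 42.12

42.12


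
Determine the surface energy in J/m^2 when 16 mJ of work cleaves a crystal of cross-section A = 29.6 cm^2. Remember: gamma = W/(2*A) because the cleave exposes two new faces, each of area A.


Convert: A = 29.6 cm^2 = 0.00296 m^2, W = 16 mJ = 0.016 J
Cleaving exposes two faces of area A, so total new surface = 2*A and gamma = W / (2*A)
gamma = 0.016 / (2 * 0.00296)
gamma = 2.703 J/m^2

2.703


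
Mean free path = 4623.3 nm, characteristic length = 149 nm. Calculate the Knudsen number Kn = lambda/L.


Knudsen number Kn = lambda / L
Kn = 4623.3 / 149
Kn = 31.0289

31.0289


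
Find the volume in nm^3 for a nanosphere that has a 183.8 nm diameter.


Radius r = 183.8/2 = 91.9 nm
Volume V = (4/3) * pi * r^3
V = (4/3) * pi * (91.9)^3
V = 3251136.05 nm^3

3251136.05


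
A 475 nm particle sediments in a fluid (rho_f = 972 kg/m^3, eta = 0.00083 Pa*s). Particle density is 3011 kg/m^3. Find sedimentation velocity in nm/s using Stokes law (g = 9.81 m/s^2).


Radius R = 475/2 nm = 2.375e-07 m
Density difference = 3011 - 972 = 2039 kg/m^3
v = 2 * R^2 * (rho_p - rho_f) * g / (9 * eta)
v = 2 * (2.375e-07)^2 * 2039 * 9.81 / (9 * 0.00083)
v = 3.02081e-07 m/s = 302.0806 nm/s

302.0806


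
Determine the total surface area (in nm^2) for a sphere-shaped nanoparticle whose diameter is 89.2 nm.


Radius r = 89.2/2 = 44.6 nm
Surface area SA = 4 * pi * r^2
SA = 4 * pi * (44.6)^2
SA = 24996.52 nm^2

24996.52


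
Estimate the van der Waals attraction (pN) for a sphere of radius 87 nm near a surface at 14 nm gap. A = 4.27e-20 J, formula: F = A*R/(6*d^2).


Convert to SI: R = 87 nm = 8.7e-08 m, d = 14 nm = 1.4e-08 m
F = A * R / (6 * d^2)
F = 4.27e-20 * 8.7e-08 / (6 * (1.4e-08)^2)
F = 3.15893e-12 N = 3.159 pN

3.159


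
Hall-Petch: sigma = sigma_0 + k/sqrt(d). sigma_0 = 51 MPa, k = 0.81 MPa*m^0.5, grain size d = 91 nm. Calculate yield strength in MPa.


d = 91 nm = 9.1e-08 m
sqrt(d) = 0.0003016621
Hall-Petch contribution = k / sqrt(d) = 0.81 / 0.0003016621 = 2685.1 MPa
sigma = sigma_0 + k/sqrt(d) = 51 + 2685.1 = 2736.1 MPa

2736.1


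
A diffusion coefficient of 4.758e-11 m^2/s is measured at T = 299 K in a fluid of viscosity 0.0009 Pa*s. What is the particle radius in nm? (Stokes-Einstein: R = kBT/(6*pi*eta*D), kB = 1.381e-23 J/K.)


Stokes-Einstein: R = kB*T / (6*pi*eta*D)
R = 1.381e-23 * 299 / (6 * pi * 0.0009 * 4.758e-11)
R = 5.1156e-09 m = 5.12 nm

5.12


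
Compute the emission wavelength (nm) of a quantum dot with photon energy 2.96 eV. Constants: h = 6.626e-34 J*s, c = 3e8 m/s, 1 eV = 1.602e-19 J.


Convert energy: E = 2.96 eV = 2.96 * 1.602e-19 = 4.74192e-19 J
lambda = h*c / E = 6.626e-34 * 3e8 / 4.74192e-19
lambda = 4.19197e-07 m = 419.2 nm

419.2


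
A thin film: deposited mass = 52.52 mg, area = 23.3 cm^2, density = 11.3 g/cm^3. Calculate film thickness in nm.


Convert: m = 52.52 mg = 5.2520e-05 kg, A = 23.3 cm^2 = 2.3300e-03 m^2, rho = 11.3 g/cm^3 = 11300 kg/m^3
t = m / (A * rho)
t = 5.2520e-05 / (2.3300e-03 * 11300)
t = 1.9948e-06 m = 1994.8 nm

1994.8


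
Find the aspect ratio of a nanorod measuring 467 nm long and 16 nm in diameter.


Aspect ratio AR = length / diameter
AR = 467 / 16
AR = 29.19

29.19


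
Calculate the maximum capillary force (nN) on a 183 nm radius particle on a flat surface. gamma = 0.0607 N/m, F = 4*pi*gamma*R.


Convert radius: R = 183 nm = 1.83e-07 m
F = 4 * pi * gamma * R
F = 4 * pi * 0.0607 * 1.83e-07
F = 1.39589e-07 N = 139.5885 nN

139.5885


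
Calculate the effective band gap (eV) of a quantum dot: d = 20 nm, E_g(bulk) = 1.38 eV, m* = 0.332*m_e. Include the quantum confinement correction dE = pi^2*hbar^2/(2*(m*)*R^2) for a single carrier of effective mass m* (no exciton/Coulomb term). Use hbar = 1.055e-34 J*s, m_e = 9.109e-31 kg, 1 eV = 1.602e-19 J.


Radius R = 20/2 nm = 1e-08 m
Confinement energy dE = pi^2 * hbar^2 / (2 * m_eff * m_e * R^2)
dE = pi^2 * (1.055e-34)^2 / (2 * 0.332 * 9.109e-31 * (1e-08)^2) J, divided by 1.602e-19 J/eV
dE = 0.0113 eV
Total band gap = E_g(bulk) + dE = 1.38 + 0.0113 = 1.3913 eV

1.3913


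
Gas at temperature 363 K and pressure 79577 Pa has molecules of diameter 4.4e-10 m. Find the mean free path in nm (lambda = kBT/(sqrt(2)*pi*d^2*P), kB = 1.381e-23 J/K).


Mean free path: lambda = kB*T / (sqrt(2) * pi * d^2 * P)
lambda = 1.381e-23 * 363 / (sqrt(2) * pi * (4.4e-10)^2 * 79577)
lambda = 7.3239e-08 m
lambda = 73.24 nm

73.24


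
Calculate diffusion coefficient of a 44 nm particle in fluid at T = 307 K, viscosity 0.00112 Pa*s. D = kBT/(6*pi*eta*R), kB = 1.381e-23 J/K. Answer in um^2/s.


Radius R = 44/2 = 22 nm = 2.2e-08 m
D = kB*T / (6*pi*eta*R)
D = 1.381e-23 * 307 / (6 * pi * 0.00112 * 2.2e-08)
D = 9.12831e-12 m^2/s = 9.128 um^2/s

9.128


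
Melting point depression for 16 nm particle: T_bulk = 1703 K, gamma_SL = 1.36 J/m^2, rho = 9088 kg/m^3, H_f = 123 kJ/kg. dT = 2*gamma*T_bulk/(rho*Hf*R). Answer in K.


Radius R = 16/2 = 8 nm = 8e-09 m
Convert H_f = 123 kJ/kg = 123000 J/kg
dT = 2 * gamma_SL * T_bulk / (rho * H_f * R)
dT = 2 * 1.36 * 1703 / (9088 * 123000 * 8e-09)
dT = 518.0 K

518.0


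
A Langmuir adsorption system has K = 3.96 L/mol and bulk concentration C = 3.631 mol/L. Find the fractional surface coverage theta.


Langmuir isotherm: theta = K*C / (1 + K*C)
K*C = 3.96 * 3.631 = 14.37876
theta = 14.37876 / (1 + 14.37876) = 14.37876 / 15.37876
theta = 0.935

0.935


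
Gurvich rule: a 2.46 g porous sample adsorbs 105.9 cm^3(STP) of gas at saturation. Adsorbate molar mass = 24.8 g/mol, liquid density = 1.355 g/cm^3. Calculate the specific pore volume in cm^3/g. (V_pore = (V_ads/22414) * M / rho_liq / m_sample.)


Moles adsorbed n = V_ads / 22414 = 105.9 / 22414 = 4.724726e-03 mol
Liquid volume V_liq = n * M / rho_liq = 4.724726e-03 * 24.8 / 1.355 = 0.08647 cm^3
Specific pore volume V_pore = V_liq / m_sample = 0.08647 / 2.46
V_pore = 0.0352 cm^3/g

0.0352


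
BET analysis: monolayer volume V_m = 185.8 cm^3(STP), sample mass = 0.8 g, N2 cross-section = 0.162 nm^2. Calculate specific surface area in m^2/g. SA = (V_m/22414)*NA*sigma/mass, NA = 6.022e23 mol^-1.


Number of moles in monolayer = V_m / 22414 = 185.8 / 22414 = 0.00828946
Number of molecules = moles * NA = 0.00828946 * 6.022e23
SA = molecules * sigma / mass
SA = (185.8 / 22414) * 6.022e23 * 0.162e-18 / 0.8
SA = 1010.9 m^2/g

1010.9


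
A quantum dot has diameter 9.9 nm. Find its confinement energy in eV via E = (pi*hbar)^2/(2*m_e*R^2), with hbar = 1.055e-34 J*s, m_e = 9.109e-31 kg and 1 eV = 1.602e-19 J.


Radius R = 9.9/2 = 4.95 nm = 4.95e-09 m
E = (pi * 1.055e-34)^2 / (2 * 9.109e-31 * (4.95e-09)^2)
E(J) = 2.4609e-21
E = E(J) / 1.602e-19 = 0.0154 eV

0.0154


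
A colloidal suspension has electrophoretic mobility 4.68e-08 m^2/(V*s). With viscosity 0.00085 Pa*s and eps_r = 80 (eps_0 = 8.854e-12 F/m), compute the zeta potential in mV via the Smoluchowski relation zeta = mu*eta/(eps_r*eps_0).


Smoluchowski equation: zeta = mu * eta / (eps_r * eps_0)
zeta = 4.68e-08 * 0.00085 / (80 * 8.854e-12)
zeta = 0.056161 V = 56.16 mV

56.16


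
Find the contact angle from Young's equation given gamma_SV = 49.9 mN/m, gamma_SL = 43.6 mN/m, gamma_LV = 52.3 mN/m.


cos(theta) = (gamma_SV - gamma_SL) / gamma_LV
cos(theta) = (49.9 - 43.6) / 52.3
cos(theta) = 0.120459
theta = arccos(0.120459) = 83.08 degrees

83.08


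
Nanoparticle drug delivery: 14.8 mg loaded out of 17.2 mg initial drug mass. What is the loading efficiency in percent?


Drug loading efficiency = (drug loaded / drug initial) * 100
DLE = 14.8 / 17.2 * 100
DLE = 0.8605 * 100
DLE = 86.05%

86.05


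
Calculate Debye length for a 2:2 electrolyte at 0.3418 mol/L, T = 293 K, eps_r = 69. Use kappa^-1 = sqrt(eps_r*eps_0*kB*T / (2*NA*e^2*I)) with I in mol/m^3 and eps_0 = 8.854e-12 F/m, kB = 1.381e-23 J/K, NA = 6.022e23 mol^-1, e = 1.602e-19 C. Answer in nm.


Ionic strength I = 0.3418 * 2^2 * 1000 = 1367.2 mol/m^3
kappa^-1 = sqrt(69 * 8.854e-12 * 1.381e-23 * 293 / (2 * 6.022e23 * (1.602e-19)^2 * 1367.2))
kappa^-1 = 0.242 nm

0.242


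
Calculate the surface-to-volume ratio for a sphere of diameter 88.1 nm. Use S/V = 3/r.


Radius r = 88.1/2 = 44.05 nm
S/V = 3 / r = 3 / 44.05
S/V = 0.0681 nm^-1

0.0681


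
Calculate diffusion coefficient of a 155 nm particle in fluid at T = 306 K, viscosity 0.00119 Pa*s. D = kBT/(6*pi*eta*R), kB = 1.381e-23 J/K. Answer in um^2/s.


Radius R = 155/2 = 77.5 nm = 7.75e-08 m
D = kB*T / (6*pi*eta*R)
D = 1.381e-23 * 306 / (6 * pi * 0.00119 * 7.75e-08)
D = 2.43089e-12 m^2/s = 2.431 um^2/s

2.431


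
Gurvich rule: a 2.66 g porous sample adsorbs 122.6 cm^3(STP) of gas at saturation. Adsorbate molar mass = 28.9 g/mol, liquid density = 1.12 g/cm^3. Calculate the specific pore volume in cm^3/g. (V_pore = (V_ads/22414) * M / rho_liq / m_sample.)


Moles adsorbed n = V_ads / 22414 = 122.6 / 22414 = 5.469796e-03 mol
Liquid volume V_liq = n * M / rho_liq = 5.469796e-03 * 28.9 / 1.12 = 0.14114 cm^3
Specific pore volume V_pore = V_liq / m_sample = 0.14114 / 2.66
V_pore = 0.0531 cm^3/g

0.0531


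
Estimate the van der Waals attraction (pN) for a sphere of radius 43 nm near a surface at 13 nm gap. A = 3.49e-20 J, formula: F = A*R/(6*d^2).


Convert to SI: R = 43 nm = 4.3e-08 m, d = 13 nm = 1.3e-08 m
F = A * R / (6 * d^2)
F = 3.49e-20 * 4.3e-08 / (6 * (1.3e-08)^2)
F = 1.47998e-12 N = 1.48 pN

1.48


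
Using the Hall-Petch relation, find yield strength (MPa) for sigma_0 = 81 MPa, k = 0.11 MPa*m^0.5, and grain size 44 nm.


d = 44 nm = 4.4e-08 m
sqrt(d) = 0.0002097618
Hall-Petch contribution = k / sqrt(d) = 0.11 / 0.0002097618 = 524.4 MPa
sigma = sigma_0 + k/sqrt(d) = 81 + 524.4 = 605.4 MPa

605.4


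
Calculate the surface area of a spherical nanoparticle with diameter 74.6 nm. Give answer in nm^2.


Radius r = 74.6/2 = 37.3 nm
Surface area SA = 4 * pi * r^2
SA = 4 * pi * (37.3)^2
SA = 17483.47 nm^2

17483.47


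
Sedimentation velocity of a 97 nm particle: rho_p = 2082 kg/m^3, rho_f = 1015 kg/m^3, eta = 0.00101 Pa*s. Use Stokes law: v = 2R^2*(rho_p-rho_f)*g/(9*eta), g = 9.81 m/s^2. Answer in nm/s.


Radius R = 97/2 nm = 4.85e-08 m
Density difference = 2082 - 1015 = 1067 kg/m^3
v = 2 * R^2 * (rho_p - rho_f) * g / (9 * eta)
v = 2 * (4.85e-08)^2 * 1067 * 9.81 / (9 * 0.00101)
v = 5.4173e-09 m/s = 5.4173 nm/s

5.4173


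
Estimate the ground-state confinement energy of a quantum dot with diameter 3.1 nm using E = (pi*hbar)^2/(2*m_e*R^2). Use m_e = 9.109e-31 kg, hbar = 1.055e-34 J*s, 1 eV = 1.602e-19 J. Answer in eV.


Radius R = 3.1/2 = 1.55 nm = 1.55e-09 m
E = (pi * 1.055e-34)^2 / (2 * 9.109e-31 * (1.55e-09)^2)
E(J) = 2.50981e-20
E = E(J) / 1.602e-19 = 0.1567 eV

0.1567


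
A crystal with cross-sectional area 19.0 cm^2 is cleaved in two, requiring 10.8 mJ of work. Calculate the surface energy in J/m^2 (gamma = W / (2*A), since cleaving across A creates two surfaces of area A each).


Convert: A = 19.0 cm^2 = 0.0019 m^2, W = 10.8 mJ = 0.0108 J
Cleaving exposes two faces of area A, so total new surface = 2*A and gamma = W / (2*A)
gamma = 0.0108 / (2 * 0.0019)
gamma = 2.842 J/m^2

2.842


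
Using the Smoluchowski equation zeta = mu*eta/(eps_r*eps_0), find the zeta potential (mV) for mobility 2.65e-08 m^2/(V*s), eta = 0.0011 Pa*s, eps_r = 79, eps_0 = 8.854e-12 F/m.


Smoluchowski equation: zeta = mu * eta / (eps_r * eps_0)
zeta = 2.65e-08 * 0.0011 / (79 * 8.854e-12)
zeta = 0.041675 V = 41.67 mV

41.67


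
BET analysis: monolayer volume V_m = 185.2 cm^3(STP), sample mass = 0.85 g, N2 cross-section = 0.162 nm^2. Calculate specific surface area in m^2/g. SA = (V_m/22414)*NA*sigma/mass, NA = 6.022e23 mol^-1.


Number of moles in monolayer = V_m / 22414 = 185.2 / 22414 = 0.00826269
Number of molecules = moles * NA = 0.00826269 * 6.022e23
SA = molecules * sigma / mass
SA = (185.2 / 22414) * 6.022e23 * 0.162e-18 / 0.85
SA = 948.3 m^2/g

948.3


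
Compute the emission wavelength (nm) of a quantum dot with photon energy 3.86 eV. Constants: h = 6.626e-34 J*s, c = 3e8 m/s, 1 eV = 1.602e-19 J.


Convert energy: E = 3.86 eV = 3.86 * 1.602e-19 = 6.18372e-19 J
lambda = h*c / E = 6.626e-34 * 3e8 / 6.18372e-19
lambda = 3.21457e-07 m = 321.5 nm

321.5


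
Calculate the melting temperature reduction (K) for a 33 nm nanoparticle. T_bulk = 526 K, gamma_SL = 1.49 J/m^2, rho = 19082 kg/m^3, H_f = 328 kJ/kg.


Radius R = 33/2 = 16.5 nm = 1.65e-08 m
Convert H_f = 328 kJ/kg = 328000 J/kg
dT = 2 * gamma_SL * T_bulk / (rho * H_f * R)
dT = 2 * 1.49 * 526 / (19082 * 328000 * 1.65e-08)
dT = 15.2 K

15.2


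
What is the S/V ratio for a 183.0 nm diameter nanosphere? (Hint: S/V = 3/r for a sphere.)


Radius r = 183.0/2 = 91.5 nm
S/V = 3 / r = 3 / 91.5
S/V = 0.0328 nm^-1

0.0328


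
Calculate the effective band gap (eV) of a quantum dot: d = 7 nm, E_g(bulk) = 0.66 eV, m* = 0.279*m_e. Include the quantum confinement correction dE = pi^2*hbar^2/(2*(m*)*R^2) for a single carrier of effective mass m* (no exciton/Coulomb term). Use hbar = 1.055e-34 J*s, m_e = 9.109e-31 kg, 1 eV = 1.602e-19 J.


Radius R = 7/2 nm = 3.5e-09 m
Confinement energy dE = pi^2 * hbar^2 / (2 * m_eff * m_e * R^2)
dE = pi^2 * (1.055e-34)^2 / (2 * 0.279 * 9.109e-31 * (3.5e-09)^2) J, divided by 1.602e-19 J/eV
dE = 0.1101 eV
Total band gap = E_g(bulk) + dE = 0.66 + 0.1101 = 0.7701 eV

0.7701


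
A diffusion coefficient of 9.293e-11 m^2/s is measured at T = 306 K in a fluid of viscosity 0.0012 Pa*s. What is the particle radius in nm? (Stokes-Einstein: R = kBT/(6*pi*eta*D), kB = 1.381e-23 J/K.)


Stokes-Einstein: R = kB*T / (6*pi*eta*D)
R = 1.381e-23 * 306 / (6 * pi * 0.0012 * 9.293e-11)
R = 2.01037e-09 m = 2.01 nm

2.01


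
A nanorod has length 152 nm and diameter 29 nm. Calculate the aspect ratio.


Aspect ratio AR = length / diameter
AR = 152 / 29
AR = 5.24

5.24


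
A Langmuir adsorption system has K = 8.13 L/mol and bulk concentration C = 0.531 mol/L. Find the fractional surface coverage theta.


Langmuir isotherm: theta = K*C / (1 + K*C)
K*C = 8.13 * 0.531 = 4.31703
theta = 4.31703 / (1 + 4.31703) = 4.31703 / 5.31703
theta = 0.8119

0.8119


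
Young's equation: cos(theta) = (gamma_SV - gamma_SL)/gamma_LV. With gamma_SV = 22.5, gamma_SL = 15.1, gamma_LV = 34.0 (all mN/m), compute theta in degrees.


cos(theta) = (gamma_SV - gamma_SL) / gamma_LV
cos(theta) = (22.5 - 15.1) / 34.0
cos(theta) = 0.217647
theta = arccos(0.217647) = 77.43 degrees

77.43


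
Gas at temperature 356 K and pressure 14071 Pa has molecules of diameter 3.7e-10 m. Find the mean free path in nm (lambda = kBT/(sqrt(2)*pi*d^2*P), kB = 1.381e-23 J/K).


Mean free path: lambda = kB*T / (sqrt(2) * pi * d^2 * P)
lambda = 1.381e-23 * 356 / (sqrt(2) * pi * (3.7e-10)^2 * 14071)
lambda = 5.74448e-07 m
lambda = 574.45 nm

574.45


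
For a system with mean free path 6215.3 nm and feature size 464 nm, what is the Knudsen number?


Knudsen number Kn = lambda / L
Kn = 6215.3 / 464
Kn = 13.395

13.395


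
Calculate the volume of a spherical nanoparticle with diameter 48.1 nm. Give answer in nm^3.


Radius r = 48.1/2 = 24.05 nm
Volume V = (4/3) * pi * r^3
V = (4/3) * pi * (24.05)^3
V = 58268.5 nm^3

58268.5


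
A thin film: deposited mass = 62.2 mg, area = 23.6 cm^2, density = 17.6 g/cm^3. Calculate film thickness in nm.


Convert: m = 62.2 mg = 6.2200e-05 kg, A = 23.6 cm^2 = 2.3600e-03 m^2, rho = 17.6 g/cm^3 = 17600 kg/m^3
t = m / (A * rho)
t = 6.2200e-05 / (2.3600e-03 * 17600)
t = 1.4975e-06 m = 1497.5 nm

1497.5


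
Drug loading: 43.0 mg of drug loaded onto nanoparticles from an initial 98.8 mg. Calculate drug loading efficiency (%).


Drug loading efficiency = (drug loaded / drug initial) * 100
DLE = 43.0 / 98.8 * 100
DLE = 0.4352 * 100
DLE = 43.52%

43.52


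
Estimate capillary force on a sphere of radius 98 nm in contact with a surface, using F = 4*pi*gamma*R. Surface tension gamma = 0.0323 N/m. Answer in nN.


Convert radius: R = 98 nm = 9.8e-08 m
F = 4 * pi * gamma * R
F = 4 * pi * 0.0323 * 9.8e-08
F = 3.97776e-08 N = 39.7776 nN

39.7776


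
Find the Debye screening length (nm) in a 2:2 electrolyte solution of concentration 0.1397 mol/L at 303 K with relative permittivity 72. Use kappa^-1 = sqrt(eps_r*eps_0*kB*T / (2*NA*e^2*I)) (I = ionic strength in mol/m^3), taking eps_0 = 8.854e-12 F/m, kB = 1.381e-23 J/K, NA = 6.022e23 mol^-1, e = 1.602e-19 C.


Ionic strength I = 0.1397 * 2^2 * 1000 = 558.8 mol/m^3
kappa^-1 = sqrt(72 * 8.854e-12 * 1.381e-23 * 303 / (2 * 6.022e23 * (1.602e-19)^2 * 558.8))
kappa^-1 = 0.393 nm

0.393


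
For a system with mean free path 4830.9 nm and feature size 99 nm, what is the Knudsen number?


Knudsen number Kn = lambda / L
Kn = 4830.9 / 99
Kn = 48.797

48.797


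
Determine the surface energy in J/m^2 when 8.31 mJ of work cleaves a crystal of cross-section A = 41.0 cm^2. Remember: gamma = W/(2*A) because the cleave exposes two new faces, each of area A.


Convert: A = 41.0 cm^2 = 0.0041 m^2, W = 8.31 mJ = 0.00831 J
Cleaving exposes two faces of area A, so total new surface = 2*A and gamma = W / (2*A)
gamma = 0.00831 / (2 * 0.0041)
gamma = 1.013 J/m^2

1.013


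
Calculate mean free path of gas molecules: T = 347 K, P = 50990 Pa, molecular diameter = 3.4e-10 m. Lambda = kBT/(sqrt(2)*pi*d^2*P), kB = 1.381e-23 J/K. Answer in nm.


Mean free path: lambda = kB*T / (sqrt(2) * pi * d^2 * P)
lambda = 1.381e-23 * 347 / (sqrt(2) * pi * (3.4e-10)^2 * 50990)
lambda = 1.82985e-07 m
lambda = 182.98 nm

182.98


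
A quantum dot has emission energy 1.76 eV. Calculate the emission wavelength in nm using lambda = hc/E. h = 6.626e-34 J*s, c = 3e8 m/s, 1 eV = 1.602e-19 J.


Convert energy: E = 1.76 eV = 1.76 * 1.602e-19 = 2.81952e-19 J
lambda = h*c / E = 6.626e-34 * 3e8 / 2.81952e-19
lambda = 7.05014e-07 m = 705.0 nm

705.0


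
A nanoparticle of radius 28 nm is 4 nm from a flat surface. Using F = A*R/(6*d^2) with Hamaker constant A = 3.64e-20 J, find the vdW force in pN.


Convert to SI: R = 28 nm = 2.8e-08 m, d = 4 nm = 4e-09 m
F = A * R / (6 * d^2)
F = 3.64e-20 * 2.8e-08 / (6 * (4e-09)^2)
F = 1.06167e-11 N = 10.617 pN

10.617


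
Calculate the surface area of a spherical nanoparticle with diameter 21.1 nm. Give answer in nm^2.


Radius r = 21.1/2 = 10.55 nm
Surface area SA = 4 * pi * r^2
SA = 4 * pi * (10.55)^2
SA = 1398.67 nm^2

1398.67


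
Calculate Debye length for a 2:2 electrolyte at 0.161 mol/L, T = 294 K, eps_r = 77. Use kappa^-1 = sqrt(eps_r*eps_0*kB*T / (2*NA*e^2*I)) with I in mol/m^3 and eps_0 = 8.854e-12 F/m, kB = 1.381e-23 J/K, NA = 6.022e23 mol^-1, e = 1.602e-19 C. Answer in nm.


Ionic strength I = 0.161 * 2^2 * 1000 = 644 mol/m^3
kappa^-1 = sqrt(77 * 8.854e-12 * 1.381e-23 * 294 / (2 * 6.022e23 * (1.602e-19)^2 * 644))
kappa^-1 = 0.373 nm

0.373


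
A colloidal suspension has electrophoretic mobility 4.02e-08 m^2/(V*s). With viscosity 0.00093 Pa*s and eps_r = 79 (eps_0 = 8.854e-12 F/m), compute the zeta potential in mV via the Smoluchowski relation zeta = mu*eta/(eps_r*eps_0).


Smoluchowski equation: zeta = mu * eta / (eps_r * eps_0)
zeta = 4.02e-08 * 0.00093 / (79 * 8.854e-12)
zeta = 0.053449 V = 53.45 mV

53.45


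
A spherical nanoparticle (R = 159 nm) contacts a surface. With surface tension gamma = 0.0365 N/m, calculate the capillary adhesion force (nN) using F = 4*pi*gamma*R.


Convert radius: R = 159 nm = 1.59e-07 m
F = 4 * pi * gamma * R
F = 4 * pi * 0.0365 * 1.59e-07
F = 7.29289e-08 N = 72.9289 nN

72.9289


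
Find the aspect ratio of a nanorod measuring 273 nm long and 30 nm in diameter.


Aspect ratio AR = length / diameter
AR = 273 / 30
AR = 9.1

9.1


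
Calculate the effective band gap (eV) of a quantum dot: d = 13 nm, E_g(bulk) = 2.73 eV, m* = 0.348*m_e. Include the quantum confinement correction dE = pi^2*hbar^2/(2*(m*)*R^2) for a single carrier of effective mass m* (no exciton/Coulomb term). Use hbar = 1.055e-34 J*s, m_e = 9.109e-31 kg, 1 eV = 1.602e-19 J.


Radius R = 13/2 nm = 6.5e-09 m
Confinement energy dE = pi^2 * hbar^2 / (2 * m_eff * m_e * R^2)
dE = pi^2 * (1.055e-34)^2 / (2 * 0.348 * 9.109e-31 * (6.5e-09)^2) J, divided by 1.602e-19 J/eV
dE = 0.0256 eV
Total band gap = E_g(bulk) + dE = 2.73 + 0.0256 = 2.7556 eV

2.7556


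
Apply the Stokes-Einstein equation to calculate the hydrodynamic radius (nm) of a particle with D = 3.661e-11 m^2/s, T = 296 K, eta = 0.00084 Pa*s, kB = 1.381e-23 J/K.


Stokes-Einstein: R = kB*T / (6*pi*eta*D)
R = 1.381e-23 * 296 / (6 * pi * 0.00084 * 3.661e-11)
R = 7.05189e-09 m = 7.05 nm

7.05


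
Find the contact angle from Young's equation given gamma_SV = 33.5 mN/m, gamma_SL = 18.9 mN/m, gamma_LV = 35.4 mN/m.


cos(theta) = (gamma_SV - gamma_SL) / gamma_LV
cos(theta) = (33.5 - 18.9) / 35.4
cos(theta) = 0.412429
theta = arccos(0.412429) = 65.64 degrees

65.64


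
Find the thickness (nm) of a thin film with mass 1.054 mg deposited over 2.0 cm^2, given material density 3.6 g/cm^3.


Convert: m = 1.054 mg = 1.0540e-06 kg, A = 2.0 cm^2 = 2.0000e-04 m^2, rho = 3.6 g/cm^3 = 3600 kg/m^3
t = m / (A * rho)
t = 1.0540e-06 / (2.0000e-04 * 3600)
t = 1.4639e-06 m = 1463.9 nm

1463.9


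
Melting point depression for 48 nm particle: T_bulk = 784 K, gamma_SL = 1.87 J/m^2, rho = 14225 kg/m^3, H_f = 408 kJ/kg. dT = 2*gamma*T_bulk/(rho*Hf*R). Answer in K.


Radius R = 48/2 = 24 nm = 2.4e-08 m
Convert H_f = 408 kJ/kg = 408000 J/kg
dT = 2 * gamma_SL * T_bulk / (rho * H_f * R)
dT = 2 * 1.87 * 784 / (14225 * 408000 * 2.4e-08)
dT = 21.1 K

21.1


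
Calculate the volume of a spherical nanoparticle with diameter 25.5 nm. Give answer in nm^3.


Radius r = 25.5/2 = 12.75 nm
Volume V = (4/3) * pi * r^3
V = (4/3) * pi * (12.75)^3
V = 8681.99 nm^3

8681.99


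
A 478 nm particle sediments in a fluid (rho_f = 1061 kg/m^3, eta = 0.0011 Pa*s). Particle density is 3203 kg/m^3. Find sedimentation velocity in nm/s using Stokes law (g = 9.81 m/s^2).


Radius R = 478/2 nm = 2.39e-07 m
Density difference = 3203 - 1061 = 2142 kg/m^3
v = 2 * R^2 * (rho_p - rho_f) * g / (9 * eta)
v = 2 * (2.39e-07)^2 * 2142 * 9.81 / (9 * 0.0011)
v = 2.42482e-07 m/s = 242.4818 nm/s

242.4818


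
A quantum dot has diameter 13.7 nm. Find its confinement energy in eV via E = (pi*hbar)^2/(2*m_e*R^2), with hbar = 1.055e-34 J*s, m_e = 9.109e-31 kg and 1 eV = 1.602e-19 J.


Radius R = 13.7/2 = 6.85 nm = 6.85e-09 m
E = (pi * 1.055e-34)^2 / (2 * 9.109e-31 * (6.85e-09)^2)
E(J) = 1.28506e-21
E = E(J) / 1.602e-19 = 0.008 eV

0.008


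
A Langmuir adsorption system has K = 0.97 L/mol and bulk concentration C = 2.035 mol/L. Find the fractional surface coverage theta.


Langmuir isotherm: theta = K*C / (1 + K*C)
K*C = 0.97 * 2.035 = 1.97395
theta = 1.97395 / (1 + 1.97395) = 1.97395 / 2.97395
theta = 0.6637

0.6637


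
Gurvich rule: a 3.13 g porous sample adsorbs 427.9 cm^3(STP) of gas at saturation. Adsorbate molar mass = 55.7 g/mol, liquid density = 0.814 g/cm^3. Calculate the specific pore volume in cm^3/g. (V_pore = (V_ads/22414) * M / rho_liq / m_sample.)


Moles adsorbed n = V_ads / 22414 = 427.9 / 22414 = 1.909075e-02 mol
Liquid volume V_liq = n * M / rho_liq = 1.909075e-02 * 55.7 / 0.814 = 1.30633 cm^3
Specific pore volume V_pore = V_liq / m_sample = 1.30633 / 3.13
V_pore = 0.4174 cm^3/g

0.4174


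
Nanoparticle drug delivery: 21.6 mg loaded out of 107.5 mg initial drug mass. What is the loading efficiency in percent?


Drug loading efficiency = (drug loaded / drug initial) * 100
DLE = 21.6 / 107.5 * 100
DLE = 0.2009 * 100
DLE = 20.09%

20.09


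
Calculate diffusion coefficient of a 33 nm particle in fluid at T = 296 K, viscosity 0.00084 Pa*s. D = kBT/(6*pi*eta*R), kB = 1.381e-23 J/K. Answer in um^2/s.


Radius R = 33/2 = 16.5 nm = 1.65e-08 m
D = kB*T / (6*pi*eta*R)
D = 1.381e-23 * 296 / (6 * pi * 0.00084 * 1.65e-08)
D = 1.56466e-11 m^2/s = 15.647 um^2/s

15.647


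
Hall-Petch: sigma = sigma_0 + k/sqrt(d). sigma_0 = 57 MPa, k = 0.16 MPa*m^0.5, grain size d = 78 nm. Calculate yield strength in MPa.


d = 78 nm = 7.8e-08 m
sqrt(d) = 0.0002792848
Hall-Petch contribution = k / sqrt(d) = 0.16 / 0.0002792848 = 572.9 MPa
sigma = sigma_0 + k/sqrt(d) = 57 + 572.9 = 629.9 MPa

629.9


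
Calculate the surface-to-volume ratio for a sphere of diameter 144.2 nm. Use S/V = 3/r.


Radius r = 144.2/2 = 72.1 nm
S/V = 3 / r = 3 / 72.1
S/V = 0.0416 nm^-1

0.0416


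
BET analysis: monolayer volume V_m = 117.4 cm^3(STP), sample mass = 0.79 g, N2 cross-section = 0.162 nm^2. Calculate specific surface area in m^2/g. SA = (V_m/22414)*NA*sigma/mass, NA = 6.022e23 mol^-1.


Number of moles in monolayer = V_m / 22414 = 117.4 / 22414 = 0.0052378
Number of molecules = moles * NA = 0.0052378 * 6.022e23
SA = molecules * sigma / mass
SA = (117.4 / 22414) * 6.022e23 * 0.162e-18 / 0.79
SA = 646.8 m^2/g

646.8


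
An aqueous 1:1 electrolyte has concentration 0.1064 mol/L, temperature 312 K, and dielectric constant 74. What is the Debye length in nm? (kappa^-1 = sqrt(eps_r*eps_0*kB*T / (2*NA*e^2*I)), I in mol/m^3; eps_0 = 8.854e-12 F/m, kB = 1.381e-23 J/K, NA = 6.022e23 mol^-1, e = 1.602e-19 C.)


Ionic strength I = 0.1064 * 1^2 * 1000 = 106.4 mol/m^3
kappa^-1 = sqrt(74 * 8.854e-12 * 1.381e-23 * 312 / (2 * 6.022e23 * (1.602e-19)^2 * 106.4))
kappa^-1 = 0.926 nm

0.926
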